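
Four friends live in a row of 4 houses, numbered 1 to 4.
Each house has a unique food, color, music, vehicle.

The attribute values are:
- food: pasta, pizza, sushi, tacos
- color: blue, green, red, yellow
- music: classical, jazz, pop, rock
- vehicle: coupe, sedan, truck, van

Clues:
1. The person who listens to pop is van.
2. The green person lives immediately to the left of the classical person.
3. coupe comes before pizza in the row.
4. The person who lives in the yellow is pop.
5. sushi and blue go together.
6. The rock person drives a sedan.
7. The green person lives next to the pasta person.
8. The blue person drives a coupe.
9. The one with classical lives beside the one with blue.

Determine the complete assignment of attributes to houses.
Solution:

House | Food | Color | Music | Vehicle
--------------------------------------
  1   | tacos | green | rock | sedan
  2   | pasta | red | classical | truck
  3   | sushi | blue | jazz | coupe
  4   | pizza | yellow | pop | van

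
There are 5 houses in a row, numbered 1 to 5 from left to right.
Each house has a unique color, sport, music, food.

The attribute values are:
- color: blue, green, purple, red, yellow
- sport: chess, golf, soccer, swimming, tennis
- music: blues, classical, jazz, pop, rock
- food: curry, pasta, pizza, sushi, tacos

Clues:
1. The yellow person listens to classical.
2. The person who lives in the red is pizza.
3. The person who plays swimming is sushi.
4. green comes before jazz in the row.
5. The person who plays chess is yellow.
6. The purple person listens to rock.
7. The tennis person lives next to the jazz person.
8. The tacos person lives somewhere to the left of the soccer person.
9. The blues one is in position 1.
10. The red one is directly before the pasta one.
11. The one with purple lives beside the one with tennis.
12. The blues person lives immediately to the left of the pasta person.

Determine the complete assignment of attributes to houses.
Solution:

House | Color | Sport | Music | Food
------------------------------------
  1   | red | golf | blues | pizza
  2   | yellow | chess | classical | pasta
  3   | purple | swimming | rock | sushi
  4   | green | tennis | pop | tacos
  5   | blue | soccer | jazz | curry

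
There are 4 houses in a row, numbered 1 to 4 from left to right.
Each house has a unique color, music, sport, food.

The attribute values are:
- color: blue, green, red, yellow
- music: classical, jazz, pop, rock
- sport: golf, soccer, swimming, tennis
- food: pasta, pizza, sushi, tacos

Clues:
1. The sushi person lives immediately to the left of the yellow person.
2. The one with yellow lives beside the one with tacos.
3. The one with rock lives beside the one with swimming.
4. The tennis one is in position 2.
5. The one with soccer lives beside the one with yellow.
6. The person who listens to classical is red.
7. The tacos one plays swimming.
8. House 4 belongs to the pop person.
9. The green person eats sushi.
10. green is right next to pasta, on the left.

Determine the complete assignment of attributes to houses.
Solution:

House | Color | Music | Sport | Food
------------------------------------
  1   | green | jazz | soccer | sushi
  2   | yellow | rock | tennis | pasta
  3   | red | classical | swimming | tacos
  4   | blue | pop | golf | pizza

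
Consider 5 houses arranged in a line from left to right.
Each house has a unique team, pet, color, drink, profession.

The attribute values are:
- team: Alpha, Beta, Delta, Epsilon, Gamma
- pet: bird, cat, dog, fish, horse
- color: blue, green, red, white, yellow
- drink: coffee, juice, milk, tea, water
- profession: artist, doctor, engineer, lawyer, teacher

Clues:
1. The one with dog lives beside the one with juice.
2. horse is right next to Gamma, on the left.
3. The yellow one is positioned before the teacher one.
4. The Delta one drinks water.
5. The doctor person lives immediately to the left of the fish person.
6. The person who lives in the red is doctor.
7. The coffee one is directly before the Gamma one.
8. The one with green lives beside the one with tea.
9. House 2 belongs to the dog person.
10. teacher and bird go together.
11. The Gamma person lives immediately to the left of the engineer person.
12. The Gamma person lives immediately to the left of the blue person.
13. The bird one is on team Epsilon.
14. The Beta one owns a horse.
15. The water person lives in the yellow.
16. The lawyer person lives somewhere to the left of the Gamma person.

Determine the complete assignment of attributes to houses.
Solution:

House | Team | Pet | Color | Drink | Profession
-----------------------------------------------
  1   | Beta | horse | green | coffee | lawyer
  2   | Gamma | dog | red | tea | doctor
  3   | Alpha | fish | blue | juice | engineer
  4   | Delta | cat | yellow | water | artist
  5   | Epsilon | bird | white | milk | teacher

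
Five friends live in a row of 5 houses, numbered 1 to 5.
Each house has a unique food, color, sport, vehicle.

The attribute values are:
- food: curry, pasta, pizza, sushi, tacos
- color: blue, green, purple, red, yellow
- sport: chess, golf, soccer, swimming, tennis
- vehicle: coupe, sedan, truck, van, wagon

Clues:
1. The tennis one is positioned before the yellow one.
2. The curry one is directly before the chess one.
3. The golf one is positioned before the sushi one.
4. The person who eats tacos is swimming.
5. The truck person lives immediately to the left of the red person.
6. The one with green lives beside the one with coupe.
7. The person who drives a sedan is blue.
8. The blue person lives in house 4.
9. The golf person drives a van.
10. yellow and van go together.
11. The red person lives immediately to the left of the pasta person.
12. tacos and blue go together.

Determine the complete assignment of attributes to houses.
Solution:

House | Food | Color | Sport | Vehicle
--------------------------------------
  1   | curry | green | tennis | truck
  2   | pizza | red | chess | coupe
  3   | pasta | yellow | golf | van
  4   | tacos | blue | swimming | sedan
  5   | sushi | purple | soccer | wagon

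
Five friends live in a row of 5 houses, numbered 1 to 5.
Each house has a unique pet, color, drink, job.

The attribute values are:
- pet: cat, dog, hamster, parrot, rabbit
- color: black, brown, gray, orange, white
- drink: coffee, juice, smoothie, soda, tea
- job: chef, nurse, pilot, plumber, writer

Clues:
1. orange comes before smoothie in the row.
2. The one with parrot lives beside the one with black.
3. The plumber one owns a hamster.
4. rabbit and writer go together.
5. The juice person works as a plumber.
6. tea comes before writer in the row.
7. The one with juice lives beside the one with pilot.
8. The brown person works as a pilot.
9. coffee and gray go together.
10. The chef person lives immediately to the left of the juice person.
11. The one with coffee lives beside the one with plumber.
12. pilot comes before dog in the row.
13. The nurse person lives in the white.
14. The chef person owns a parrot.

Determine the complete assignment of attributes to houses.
Solution:

House | Pet | Color | Drink | Job
---------------------------------
  1   | parrot | gray | coffee | chef
  2   | hamster | black | juice | plumber
  3   | cat | brown | tea | pilot
  4   | rabbit | orange | soda | writer
  5   | dog | white | smoothie | nurse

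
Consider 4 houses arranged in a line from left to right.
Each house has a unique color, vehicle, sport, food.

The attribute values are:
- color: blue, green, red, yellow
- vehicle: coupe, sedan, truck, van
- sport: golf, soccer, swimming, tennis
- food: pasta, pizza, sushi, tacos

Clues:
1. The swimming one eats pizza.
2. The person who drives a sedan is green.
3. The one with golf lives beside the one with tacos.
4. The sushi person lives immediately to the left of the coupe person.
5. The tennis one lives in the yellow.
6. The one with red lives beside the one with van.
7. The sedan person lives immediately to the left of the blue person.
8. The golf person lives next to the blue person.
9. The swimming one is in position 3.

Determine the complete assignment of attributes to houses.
Solution:

House | Color | Vehicle | Sport | Food
--------------------------------------
  1   | green | sedan | golf | sushi
  2   | blue | coupe | soccer | tacos
  3   | red | truck | swimming | pizza
  4   | yellow | van | tennis | pasta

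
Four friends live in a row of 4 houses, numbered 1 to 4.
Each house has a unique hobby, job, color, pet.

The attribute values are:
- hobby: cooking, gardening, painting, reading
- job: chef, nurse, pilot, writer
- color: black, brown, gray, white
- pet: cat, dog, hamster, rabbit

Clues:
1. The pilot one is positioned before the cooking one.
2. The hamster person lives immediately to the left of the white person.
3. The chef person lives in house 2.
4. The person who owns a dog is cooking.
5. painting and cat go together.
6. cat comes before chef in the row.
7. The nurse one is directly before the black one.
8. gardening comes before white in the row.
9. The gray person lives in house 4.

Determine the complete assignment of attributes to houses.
Solution:

House | Hobby | Job | Color | Pet
---------------------------------
  1   | painting | nurse | brown | cat
  2   | gardening | chef | black | hamster
  3   | reading | pilot | white | rabbit
  4   | cooking | writer | gray | dog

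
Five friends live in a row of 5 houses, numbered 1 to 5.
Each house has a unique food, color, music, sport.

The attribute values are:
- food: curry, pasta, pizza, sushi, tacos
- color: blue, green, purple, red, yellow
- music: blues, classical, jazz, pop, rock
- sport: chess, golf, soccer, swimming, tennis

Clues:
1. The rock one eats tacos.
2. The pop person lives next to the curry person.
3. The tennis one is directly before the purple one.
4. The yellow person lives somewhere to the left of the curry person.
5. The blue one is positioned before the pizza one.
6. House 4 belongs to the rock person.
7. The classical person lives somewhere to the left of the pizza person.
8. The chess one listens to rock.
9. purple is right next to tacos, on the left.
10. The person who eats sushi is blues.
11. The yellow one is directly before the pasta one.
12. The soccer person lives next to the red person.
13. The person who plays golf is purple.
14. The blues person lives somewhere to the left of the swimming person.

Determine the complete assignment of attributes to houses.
Solution:

House | Food | Color | Music | Sport
------------------------------------
  1   | sushi | yellow | blues | soccer
  2   | pasta | red | pop | tennis
  3   | curry | purple | classical | golf
  4   | tacos | blue | rock | chess
  5   | pizza | green | jazz | swimming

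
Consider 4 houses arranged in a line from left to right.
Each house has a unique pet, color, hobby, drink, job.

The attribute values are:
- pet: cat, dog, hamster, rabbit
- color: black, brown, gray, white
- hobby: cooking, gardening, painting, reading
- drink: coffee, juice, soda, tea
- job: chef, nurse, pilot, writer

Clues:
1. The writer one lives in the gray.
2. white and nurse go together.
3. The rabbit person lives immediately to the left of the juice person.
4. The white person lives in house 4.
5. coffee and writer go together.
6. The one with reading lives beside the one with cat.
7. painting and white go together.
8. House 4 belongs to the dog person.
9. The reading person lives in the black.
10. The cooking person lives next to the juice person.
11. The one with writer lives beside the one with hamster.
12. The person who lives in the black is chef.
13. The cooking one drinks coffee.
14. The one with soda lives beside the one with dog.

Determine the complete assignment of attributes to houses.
Solution:

House | Pet | Color | Hobby | Drink | Job
-----------------------------------------
  1   | rabbit | gray | cooking | coffee | writer
  2   | hamster | black | reading | juice | chef
  3   | cat | brown | gardening | soda | pilot
  4   | dog | white | painting | tea | nurse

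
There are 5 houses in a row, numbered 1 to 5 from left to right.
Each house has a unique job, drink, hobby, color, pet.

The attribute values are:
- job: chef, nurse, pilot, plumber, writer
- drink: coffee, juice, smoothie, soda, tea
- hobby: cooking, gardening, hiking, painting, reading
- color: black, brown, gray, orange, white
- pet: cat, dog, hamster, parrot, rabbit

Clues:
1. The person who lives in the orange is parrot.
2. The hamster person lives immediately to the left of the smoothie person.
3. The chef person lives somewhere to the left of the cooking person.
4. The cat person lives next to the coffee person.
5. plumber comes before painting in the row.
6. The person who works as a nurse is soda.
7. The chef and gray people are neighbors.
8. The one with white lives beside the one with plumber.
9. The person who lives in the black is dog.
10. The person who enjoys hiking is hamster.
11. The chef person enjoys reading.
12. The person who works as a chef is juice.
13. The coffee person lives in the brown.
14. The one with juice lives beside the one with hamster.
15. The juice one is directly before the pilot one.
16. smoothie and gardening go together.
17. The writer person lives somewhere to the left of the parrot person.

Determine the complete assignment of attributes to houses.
Solution:

House | Job | Drink | Hobby | Color | Pet
-----------------------------------------
  1   | chef | juice | reading | black | dog
  2   | pilot | tea | hiking | gray | hamster
  3   | writer | smoothie | gardening | white | cat
  4   | plumber | coffee | cooking | brown | rabbit
  5   | nurse | soda | painting | orange | parrot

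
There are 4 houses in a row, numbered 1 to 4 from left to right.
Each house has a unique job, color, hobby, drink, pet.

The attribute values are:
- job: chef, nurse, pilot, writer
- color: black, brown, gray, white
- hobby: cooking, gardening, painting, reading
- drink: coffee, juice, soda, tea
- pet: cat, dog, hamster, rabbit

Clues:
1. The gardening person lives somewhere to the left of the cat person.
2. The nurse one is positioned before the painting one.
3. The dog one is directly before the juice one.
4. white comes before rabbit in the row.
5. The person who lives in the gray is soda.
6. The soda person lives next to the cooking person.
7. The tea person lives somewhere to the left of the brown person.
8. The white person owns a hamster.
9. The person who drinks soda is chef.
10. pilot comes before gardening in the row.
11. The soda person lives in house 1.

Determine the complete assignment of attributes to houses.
Solution:

House | Job | Color | Hobby | Drink | Pet
-----------------------------------------
  1   | chef | gray | reading | soda | dog
  2   | pilot | white | cooking | juice | hamster
  3   | nurse | black | gardening | tea | rabbit
  4   | writer | brown | painting | coffee | cat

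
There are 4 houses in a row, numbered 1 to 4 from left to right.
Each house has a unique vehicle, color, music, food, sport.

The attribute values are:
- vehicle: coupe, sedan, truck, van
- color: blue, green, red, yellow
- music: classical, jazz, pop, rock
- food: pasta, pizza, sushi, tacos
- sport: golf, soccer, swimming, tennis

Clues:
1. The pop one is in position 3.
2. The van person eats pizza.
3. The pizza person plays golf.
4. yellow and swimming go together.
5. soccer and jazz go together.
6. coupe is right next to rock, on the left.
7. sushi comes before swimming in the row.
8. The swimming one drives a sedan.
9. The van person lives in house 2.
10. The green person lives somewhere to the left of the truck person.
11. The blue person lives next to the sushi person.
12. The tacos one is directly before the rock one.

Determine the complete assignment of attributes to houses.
Solution:

House | Vehicle | Color | Music | Food | Sport
----------------------------------------------
  1   | coupe | green | jazz | tacos | soccer
  2   | van | blue | rock | pizza | golf
  3   | truck | red | pop | sushi | tennis
  4   | sedan | yellow | classical | pasta | swimming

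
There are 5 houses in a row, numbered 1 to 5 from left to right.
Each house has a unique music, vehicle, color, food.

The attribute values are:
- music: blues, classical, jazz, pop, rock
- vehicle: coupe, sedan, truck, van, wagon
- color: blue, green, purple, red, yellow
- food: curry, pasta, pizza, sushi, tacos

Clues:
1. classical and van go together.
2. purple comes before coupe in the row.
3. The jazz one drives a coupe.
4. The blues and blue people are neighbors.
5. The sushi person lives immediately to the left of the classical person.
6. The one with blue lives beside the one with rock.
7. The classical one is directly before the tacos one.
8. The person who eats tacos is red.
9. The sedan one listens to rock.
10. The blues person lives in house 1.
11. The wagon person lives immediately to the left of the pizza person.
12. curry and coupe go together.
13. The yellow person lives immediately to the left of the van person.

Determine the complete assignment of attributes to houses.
Solution:

House | Music | Vehicle | Color | Food
--------------------------------------
  1   | blues | wagon | yellow | sushi
  2   | classical | van | blue | pizza
  3   | rock | sedan | red | tacos
  4   | pop | truck | purple | pasta
  5   | jazz | coupe | green | curry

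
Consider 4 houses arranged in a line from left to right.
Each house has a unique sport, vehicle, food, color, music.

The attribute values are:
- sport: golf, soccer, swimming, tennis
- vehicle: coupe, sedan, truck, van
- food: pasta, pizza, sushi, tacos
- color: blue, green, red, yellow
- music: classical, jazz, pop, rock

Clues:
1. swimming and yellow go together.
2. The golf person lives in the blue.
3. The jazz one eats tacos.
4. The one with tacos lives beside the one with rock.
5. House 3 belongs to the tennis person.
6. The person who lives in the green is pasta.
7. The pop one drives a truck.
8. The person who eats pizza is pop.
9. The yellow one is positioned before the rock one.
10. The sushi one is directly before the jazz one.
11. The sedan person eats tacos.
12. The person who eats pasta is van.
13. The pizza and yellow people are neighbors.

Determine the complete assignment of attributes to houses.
Solution:

House | Sport | Vehicle | Food | Color | Music
----------------------------------------------
  1   | golf | truck | pizza | blue | pop
  2   | swimming | coupe | sushi | yellow | classical
  3   | tennis | sedan | tacos | red | jazz
  4   | soccer | van | pasta | green | rock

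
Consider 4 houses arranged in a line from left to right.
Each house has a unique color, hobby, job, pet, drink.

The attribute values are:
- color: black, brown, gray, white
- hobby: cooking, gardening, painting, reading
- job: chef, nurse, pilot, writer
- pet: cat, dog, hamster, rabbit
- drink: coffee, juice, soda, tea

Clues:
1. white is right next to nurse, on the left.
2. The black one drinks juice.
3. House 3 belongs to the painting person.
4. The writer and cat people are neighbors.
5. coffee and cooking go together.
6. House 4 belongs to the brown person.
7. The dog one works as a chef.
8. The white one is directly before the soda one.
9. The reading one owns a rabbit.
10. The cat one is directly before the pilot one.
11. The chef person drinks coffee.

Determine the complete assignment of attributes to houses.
Solution:

House | Color | Hobby | Job | Pet | Drink
-----------------------------------------
  1   | white | reading | writer | rabbit | tea
  2   | gray | gardening | nurse | cat | soda
  3   | black | painting | pilot | hamster | juice
  4   | brown | cooking | chef | dog | coffee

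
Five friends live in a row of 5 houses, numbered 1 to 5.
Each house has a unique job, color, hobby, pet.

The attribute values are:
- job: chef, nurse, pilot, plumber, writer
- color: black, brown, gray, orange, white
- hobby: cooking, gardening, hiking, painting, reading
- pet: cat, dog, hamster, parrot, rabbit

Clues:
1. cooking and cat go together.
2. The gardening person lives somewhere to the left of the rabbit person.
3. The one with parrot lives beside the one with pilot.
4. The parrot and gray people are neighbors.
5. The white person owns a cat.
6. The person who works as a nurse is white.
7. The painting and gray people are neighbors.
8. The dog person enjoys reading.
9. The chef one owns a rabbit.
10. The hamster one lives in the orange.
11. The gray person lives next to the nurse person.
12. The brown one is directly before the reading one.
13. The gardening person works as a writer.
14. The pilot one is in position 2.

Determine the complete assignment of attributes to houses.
Solution:

House | Job | Color | Hobby | Pet
---------------------------------
  1   | plumber | brown | painting | parrot
  2   | pilot | gray | reading | dog
  3   | nurse | white | cooking | cat
  4   | writer | orange | gardening | hamster
  5   | chef | black | hiking | rabbit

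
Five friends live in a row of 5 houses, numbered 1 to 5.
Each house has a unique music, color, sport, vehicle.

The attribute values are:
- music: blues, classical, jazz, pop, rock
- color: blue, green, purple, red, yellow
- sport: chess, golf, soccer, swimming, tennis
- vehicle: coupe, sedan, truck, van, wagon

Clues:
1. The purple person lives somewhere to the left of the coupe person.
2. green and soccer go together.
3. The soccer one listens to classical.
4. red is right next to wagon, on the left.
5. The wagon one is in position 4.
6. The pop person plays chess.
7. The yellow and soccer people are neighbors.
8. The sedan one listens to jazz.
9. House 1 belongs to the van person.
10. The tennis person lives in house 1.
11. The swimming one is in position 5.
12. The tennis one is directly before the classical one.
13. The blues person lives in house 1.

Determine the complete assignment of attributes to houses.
Solution:

House | Music | Color | Sport | Vehicle
---------------------------------------
  1   | blues | yellow | tennis | van
  2   | classical | green | soccer | truck
  3   | jazz | red | golf | sedan
  4   | pop | purple | chess | wagon
  5   | rock | blue | swimming | coupe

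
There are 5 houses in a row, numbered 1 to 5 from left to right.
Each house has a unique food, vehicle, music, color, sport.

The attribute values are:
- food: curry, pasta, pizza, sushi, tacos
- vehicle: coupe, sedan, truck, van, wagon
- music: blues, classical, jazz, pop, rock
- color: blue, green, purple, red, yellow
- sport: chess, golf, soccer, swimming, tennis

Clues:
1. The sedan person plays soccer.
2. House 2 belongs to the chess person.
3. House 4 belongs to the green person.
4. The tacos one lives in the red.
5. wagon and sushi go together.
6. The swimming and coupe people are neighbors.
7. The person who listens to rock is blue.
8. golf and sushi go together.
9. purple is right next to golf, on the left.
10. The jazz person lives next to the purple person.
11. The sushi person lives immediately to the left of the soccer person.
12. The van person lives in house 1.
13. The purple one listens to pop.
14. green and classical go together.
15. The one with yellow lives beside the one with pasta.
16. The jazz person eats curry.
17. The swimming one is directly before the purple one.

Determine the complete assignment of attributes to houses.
Solution:

House | Food | Vehicle | Music | Color | Sport
----------------------------------------------
  1   | curry | van | jazz | yellow | swimming
  2   | pasta | coupe | pop | purple | chess
  3   | sushi | wagon | rock | blue | golf
  4   | pizza | sedan | classical | green | soccer
  5   | tacos | truck | blues | red | tennis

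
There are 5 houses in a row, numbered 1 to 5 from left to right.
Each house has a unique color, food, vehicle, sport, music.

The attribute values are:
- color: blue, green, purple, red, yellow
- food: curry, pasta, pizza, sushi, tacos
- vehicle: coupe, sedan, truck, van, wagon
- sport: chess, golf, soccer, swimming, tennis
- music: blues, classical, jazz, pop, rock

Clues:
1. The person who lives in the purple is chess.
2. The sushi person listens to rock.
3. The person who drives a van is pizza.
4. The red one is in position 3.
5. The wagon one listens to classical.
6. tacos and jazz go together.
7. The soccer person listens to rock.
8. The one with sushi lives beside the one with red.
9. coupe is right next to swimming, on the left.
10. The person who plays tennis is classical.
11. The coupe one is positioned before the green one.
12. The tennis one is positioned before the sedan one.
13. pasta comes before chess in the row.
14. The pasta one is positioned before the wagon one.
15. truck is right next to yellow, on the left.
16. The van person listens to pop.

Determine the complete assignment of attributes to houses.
Solution:

House | Color | Food | Vehicle | Sport | Music
----------------------------------------------
  1   | blue | pasta | truck | golf | blues
  2   | yellow | sushi | coupe | soccer | rock
  3   | red | pizza | van | swimming | pop
  4   | green | curry | wagon | tennis | classical
  5   | purple | tacos | sedan | chess | jazz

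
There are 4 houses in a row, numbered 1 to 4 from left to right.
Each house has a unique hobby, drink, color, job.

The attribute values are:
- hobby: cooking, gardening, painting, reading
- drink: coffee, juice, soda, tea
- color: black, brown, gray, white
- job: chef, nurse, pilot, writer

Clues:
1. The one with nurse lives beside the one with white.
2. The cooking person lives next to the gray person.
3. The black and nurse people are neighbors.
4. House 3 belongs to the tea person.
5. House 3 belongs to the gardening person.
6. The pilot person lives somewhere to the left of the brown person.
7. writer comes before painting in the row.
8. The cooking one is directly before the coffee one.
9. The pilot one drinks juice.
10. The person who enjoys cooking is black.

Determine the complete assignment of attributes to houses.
Solution:

House | Hobby | Drink | Color | Job
-----------------------------------
  1   | cooking | juice | black | pilot
  2   | reading | coffee | gray | nurse
  3   | gardening | tea | white | writer
  4   | painting | soda | brown | chef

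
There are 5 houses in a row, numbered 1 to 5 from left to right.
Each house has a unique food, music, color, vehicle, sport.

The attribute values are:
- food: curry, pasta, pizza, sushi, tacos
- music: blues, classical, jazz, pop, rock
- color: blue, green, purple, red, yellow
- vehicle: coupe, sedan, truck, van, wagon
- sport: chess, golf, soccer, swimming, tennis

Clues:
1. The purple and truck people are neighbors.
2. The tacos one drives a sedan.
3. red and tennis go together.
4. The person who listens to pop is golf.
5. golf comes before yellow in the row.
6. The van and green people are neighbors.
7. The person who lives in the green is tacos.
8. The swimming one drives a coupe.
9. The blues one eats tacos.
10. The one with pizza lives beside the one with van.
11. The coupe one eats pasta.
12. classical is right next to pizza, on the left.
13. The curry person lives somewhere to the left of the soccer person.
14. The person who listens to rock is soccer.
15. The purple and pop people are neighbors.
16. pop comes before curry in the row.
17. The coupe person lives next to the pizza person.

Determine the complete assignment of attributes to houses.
Solution:

House | Food | Music | Color | Vehicle | Sport
----------------------------------------------
  1   | pasta | classical | purple | coupe | swimming
  2   | pizza | pop | blue | truck | golf
  3   | curry | jazz | red | van | tennis
  4   | tacos | blues | green | sedan | chess
  5   | sushi | rock | yellow | wagon | soccer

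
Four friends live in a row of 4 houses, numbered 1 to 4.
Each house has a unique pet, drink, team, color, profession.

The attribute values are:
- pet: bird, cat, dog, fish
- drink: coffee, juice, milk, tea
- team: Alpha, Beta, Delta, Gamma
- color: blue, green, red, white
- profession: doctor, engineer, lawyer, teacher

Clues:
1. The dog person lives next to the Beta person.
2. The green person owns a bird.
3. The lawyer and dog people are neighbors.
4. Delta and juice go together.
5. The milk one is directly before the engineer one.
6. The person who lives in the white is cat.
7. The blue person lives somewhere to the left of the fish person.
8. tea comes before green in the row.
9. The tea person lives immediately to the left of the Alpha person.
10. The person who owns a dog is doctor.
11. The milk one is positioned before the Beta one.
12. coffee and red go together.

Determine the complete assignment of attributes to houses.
Solution:

House | Pet | Drink | Team | Color | Profession
-----------------------------------------------
  1   | cat | tea | Gamma | white | lawyer
  2   | dog | milk | Alpha | blue | doctor
  3   | fish | coffee | Beta | red | engineer
  4   | bird | juice | Delta | green | teacher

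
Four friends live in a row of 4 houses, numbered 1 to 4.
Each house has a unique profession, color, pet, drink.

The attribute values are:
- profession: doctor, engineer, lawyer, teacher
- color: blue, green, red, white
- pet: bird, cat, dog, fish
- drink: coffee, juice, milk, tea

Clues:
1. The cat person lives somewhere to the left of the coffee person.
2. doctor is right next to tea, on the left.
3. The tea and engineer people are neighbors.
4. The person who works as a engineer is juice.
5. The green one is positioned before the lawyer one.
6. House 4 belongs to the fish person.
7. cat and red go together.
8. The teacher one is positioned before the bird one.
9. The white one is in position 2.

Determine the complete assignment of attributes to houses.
Solution:

House | Profession | Color | Pet | Drink
----------------------------------------
  1   | doctor | red | cat | milk
  2   | teacher | white | dog | tea
  3   | engineer | green | bird | juice
  4   | lawyer | blue | fish | coffee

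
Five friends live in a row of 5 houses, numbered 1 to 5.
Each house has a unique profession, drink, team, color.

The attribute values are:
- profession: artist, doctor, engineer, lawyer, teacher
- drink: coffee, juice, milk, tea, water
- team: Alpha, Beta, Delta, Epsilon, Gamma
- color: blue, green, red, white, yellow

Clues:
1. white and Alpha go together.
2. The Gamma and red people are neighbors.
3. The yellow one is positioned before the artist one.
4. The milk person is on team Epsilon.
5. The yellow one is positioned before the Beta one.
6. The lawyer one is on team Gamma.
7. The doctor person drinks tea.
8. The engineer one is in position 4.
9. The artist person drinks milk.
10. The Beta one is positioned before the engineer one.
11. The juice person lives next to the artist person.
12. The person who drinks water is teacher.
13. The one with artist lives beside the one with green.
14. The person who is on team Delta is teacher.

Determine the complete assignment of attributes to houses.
Solution:

House | Profession | Drink | Team | Color
-----------------------------------------
  1   | lawyer | juice | Gamma | yellow
  2   | artist | milk | Epsilon | red
  3   | doctor | tea | Beta | green
  4   | engineer | coffee | Alpha | white
  5   | teacher | water | Delta | blue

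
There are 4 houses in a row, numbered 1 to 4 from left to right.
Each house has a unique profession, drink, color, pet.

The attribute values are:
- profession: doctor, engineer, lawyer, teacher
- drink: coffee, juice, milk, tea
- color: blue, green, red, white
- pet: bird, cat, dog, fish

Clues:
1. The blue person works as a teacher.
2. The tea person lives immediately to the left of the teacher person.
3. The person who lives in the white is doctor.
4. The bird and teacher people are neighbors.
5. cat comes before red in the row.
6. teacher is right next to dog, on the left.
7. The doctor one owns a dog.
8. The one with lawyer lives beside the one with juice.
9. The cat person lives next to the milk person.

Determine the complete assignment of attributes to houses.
Solution:

House | Profession | Drink | Color | Pet
----------------------------------------
  1   | lawyer | tea | green | bird
  2   | teacher | juice | blue | cat
  3   | doctor | milk | white | dog
  4   | engineer | coffee | red | fish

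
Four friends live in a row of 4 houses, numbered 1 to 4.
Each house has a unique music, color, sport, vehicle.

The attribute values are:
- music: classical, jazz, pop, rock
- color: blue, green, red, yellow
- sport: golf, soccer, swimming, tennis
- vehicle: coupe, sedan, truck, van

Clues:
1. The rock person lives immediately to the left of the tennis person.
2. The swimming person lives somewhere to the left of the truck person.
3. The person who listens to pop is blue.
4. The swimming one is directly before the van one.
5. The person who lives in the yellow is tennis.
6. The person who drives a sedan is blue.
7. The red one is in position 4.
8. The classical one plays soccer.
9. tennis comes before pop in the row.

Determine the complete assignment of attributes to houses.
Solution:

House | Music | Color | Sport | Vehicle
---------------------------------------
  1   | rock | green | swimming | coupe
  2   | jazz | yellow | tennis | van
  3   | pop | blue | golf | sedan
  4   | classical | red | soccer | truck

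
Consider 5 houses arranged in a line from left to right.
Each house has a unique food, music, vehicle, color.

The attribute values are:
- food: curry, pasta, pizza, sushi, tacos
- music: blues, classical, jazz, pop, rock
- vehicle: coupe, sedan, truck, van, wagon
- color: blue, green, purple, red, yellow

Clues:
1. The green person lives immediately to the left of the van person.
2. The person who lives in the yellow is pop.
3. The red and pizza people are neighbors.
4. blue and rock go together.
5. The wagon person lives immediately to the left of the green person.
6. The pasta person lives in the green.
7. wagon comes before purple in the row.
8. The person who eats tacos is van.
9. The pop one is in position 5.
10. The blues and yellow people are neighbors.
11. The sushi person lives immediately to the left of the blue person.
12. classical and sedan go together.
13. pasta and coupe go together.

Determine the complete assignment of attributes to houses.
Solution:

House | Food | Music | Vehicle | Color
--------------------------------------
  1   | sushi | classical | sedan | red
  2   | pizza | rock | wagon | blue
  3   | pasta | jazz | coupe | green
  4   | tacos | blues | van | purple
  5   | curry | pop | truck | yellow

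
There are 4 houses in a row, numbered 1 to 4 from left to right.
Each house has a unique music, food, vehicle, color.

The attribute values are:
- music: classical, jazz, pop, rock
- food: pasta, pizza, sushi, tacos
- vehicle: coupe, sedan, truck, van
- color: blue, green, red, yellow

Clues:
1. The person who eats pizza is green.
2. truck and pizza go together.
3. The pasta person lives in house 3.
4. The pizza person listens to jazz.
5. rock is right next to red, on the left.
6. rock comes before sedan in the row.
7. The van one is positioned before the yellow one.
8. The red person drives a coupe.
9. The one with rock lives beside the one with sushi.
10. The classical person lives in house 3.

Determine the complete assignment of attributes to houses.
Solution:

House | Music | Food | Vehicle | Color
--------------------------------------
  1   | rock | tacos | van | blue
  2   | pop | sushi | coupe | red
  3   | classical | pasta | sedan | yellow
  4   | jazz | pizza | truck | green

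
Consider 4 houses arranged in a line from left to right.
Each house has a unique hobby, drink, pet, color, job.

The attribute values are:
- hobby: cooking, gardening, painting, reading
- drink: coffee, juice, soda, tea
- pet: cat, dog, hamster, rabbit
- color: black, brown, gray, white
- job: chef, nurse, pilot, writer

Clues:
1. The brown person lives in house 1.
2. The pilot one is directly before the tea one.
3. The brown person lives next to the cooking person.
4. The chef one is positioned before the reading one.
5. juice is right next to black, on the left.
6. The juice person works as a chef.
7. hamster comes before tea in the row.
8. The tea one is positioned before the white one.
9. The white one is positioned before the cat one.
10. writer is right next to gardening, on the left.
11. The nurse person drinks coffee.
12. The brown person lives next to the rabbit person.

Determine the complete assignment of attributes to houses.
Solution:

House | Hobby | Drink | Pet | Color | Job
-----------------------------------------
  1   | painting | soda | hamster | brown | pilot
  2   | cooking | tea | rabbit | gray | writer
  3   | gardening | juice | dog | white | chef
  4   | reading | coffee | cat | black | nurse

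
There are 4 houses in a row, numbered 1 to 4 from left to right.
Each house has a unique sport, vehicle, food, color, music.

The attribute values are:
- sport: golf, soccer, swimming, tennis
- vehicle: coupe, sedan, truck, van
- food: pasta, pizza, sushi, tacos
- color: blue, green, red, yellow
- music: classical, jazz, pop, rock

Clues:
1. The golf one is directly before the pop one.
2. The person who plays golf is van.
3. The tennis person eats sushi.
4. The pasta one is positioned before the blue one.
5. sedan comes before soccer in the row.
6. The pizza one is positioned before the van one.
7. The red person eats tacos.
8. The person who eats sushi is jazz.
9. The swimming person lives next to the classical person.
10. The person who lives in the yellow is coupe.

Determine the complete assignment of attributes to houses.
Solution:

House | Sport | Vehicle | Food | Color | Music
----------------------------------------------
  1   | swimming | sedan | pizza | green | rock
  2   | golf | van | tacos | red | classical
  3   | soccer | coupe | pasta | yellow | pop
  4   | tennis | truck | sushi | blue | jazz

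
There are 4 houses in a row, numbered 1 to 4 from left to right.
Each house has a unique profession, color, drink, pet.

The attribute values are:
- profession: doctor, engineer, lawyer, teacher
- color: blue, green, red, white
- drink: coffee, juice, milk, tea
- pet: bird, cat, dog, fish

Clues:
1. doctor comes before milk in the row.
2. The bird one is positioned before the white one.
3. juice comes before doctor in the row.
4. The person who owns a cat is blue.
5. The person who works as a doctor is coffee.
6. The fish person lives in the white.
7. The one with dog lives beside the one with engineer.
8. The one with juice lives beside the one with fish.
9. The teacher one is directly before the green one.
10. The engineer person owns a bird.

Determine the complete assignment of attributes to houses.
Solution:

House | Profession | Color | Drink | Pet
----------------------------------------
  1   | teacher | red | tea | dog
  2   | engineer | green | juice | bird
  3   | doctor | white | coffee | fish
  4   | lawyer | blue | milk | cat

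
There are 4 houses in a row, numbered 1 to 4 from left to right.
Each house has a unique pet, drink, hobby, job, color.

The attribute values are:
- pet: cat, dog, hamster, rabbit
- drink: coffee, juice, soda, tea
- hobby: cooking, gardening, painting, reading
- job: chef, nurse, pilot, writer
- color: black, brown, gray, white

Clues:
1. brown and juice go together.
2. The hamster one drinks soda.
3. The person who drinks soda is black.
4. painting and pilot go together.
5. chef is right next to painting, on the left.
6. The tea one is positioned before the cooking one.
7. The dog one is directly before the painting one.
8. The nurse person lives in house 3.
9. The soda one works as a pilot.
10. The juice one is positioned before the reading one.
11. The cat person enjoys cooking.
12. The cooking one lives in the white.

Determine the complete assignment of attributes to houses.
Solution:

House | Pet | Drink | Hobby | Job | Color
-----------------------------------------
  1   | dog | juice | gardening | chef | brown
  2   | hamster | soda | painting | pilot | black
  3   | rabbit | tea | reading | nurse | gray
  4   | cat | coffee | cooking | writer | white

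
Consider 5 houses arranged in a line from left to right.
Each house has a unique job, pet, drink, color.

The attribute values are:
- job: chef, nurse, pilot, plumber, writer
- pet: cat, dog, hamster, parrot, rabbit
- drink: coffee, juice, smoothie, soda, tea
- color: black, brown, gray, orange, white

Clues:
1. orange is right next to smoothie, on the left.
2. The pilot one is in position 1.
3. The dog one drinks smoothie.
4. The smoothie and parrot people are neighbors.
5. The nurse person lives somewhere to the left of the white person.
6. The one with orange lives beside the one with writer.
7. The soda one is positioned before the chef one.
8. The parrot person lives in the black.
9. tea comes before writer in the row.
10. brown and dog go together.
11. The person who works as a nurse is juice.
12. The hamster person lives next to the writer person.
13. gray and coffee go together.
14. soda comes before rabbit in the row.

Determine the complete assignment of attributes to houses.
Solution:

House | Job | Pet | Drink | Color
---------------------------------
  1   | pilot | hamster | tea | orange
  2   | writer | dog | smoothie | brown
  3   | nurse | parrot | juice | black
  4   | plumber | cat | soda | white
  5   | chef | rabbit | coffee | gray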